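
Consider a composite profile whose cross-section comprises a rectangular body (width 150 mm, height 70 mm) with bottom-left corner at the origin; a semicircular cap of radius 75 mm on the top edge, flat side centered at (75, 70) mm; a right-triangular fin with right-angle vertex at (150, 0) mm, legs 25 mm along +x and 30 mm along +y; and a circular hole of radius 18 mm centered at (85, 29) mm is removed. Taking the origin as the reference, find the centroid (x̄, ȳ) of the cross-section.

rectangular body: A = 150 × 70 = 10500.00, centroid at (75.00, 35.00).
semicircular top: A = ½π·75² = 8835.73, centroid at (75.00, 101.83).
triangular fin: A = ½·25·30 = 375.00, centroid at (158.33, 10.00).
hole: A = −π·18² = -1017.88, centroid at (85.00, 29.00).
ΣA = 18692.85 mm²
ΣAx̄ = (10500.00)(75.00) + (8835.73)(75.00) + (375.00)(158.33) + (-1017.88)(85.00) = 1423035.24 mm³
ΣAȳ = (10500.00)(35.00) + (8835.73)(101.83) + (375.00)(10.00) + (-1017.88)(29.00) = 1241482.65 mm³
x̄ = 1423035.24 / 18692.85 = 76.13 mm
ȳ = 1241482.65 / 18692.85 = 66.41 mm

x̄ = 76.13 mm, ȳ = 66.41 mm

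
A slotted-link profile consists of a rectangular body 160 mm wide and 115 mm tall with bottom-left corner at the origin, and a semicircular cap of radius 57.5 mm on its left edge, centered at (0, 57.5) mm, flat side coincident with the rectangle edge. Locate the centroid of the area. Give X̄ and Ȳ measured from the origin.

rectangular body: A = 160 × 115 = 18400.00, centroid at (80.00, 57.50).
semicircular end: A = ½π·57.5² = 5193.45, centroid at (-24.40, 57.50).
ΣA = 23593.45 mm²
ΣAX̄ = (18400.00)(80.00) + (5193.45)(-24.40) = 1345260.42 mm³
ΣAȲ = (18400.00)(57.50) + (5193.45)(57.50) = 1356623.11 mm³
X̄ = 1345260.42 / 23593.45 = 57.02 mm
Ȳ = 1356623.11 / 23593.45 = 57.50 mm

X̄ = 57.02 mm, Ȳ = 57.50 mm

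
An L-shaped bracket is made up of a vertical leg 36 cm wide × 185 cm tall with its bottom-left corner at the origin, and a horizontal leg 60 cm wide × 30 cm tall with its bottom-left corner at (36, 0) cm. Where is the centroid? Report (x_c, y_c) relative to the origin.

x_c = 28.21 cm, y_c = 76.01 cm

vertical leg: A = 36 × 185 = 6660.00, centroid at (18.00, 92.50).
horizontal leg: A = 60 × 30 = 1800.00, centroid at (66.00, 15.00).
ΣA = 8460.00 cm², ΣAx_c = 238680.00 cm³, ΣAy_c = 643050.00 cm³.
x_c = 238680.00/8460.00 = 28.21 cm; y_c = 643050.00/8460.00 = 76.01 cm.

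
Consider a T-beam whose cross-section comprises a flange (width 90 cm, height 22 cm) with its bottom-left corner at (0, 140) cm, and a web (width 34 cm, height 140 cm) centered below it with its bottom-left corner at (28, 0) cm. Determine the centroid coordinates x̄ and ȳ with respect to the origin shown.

x̄ = 45.00 cm, ȳ = 93.80 cm

web: A = 34 × 140 = 4760.00, centroid at (45.00, 70.00).
flange: A = 90 × 22 = 1980.00, centroid at (45.00, 151.00).
ΣA = 6740.00 cm²
ΣAx̄ = (4760.00)(45.00) + (1980.00)(45.00) = 303300.00 cm³
ΣAȳ = (4760.00)(70.00) + (1980.00)(151.00) = 632180.00 cm³
x̄ = 303300.00 / 6740.00 = 45.00 cm
ȳ = 632180.00 / 6740.00 = 93.80 cm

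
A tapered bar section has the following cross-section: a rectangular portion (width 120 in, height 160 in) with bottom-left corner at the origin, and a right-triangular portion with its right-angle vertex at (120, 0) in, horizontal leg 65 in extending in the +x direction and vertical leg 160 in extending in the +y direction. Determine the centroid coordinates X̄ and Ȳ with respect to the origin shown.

X̄ = 77.40 in, Ȳ = 74.32 in

rectangular portion: A = 120 × 160 = 19200.00, centroid at (60.00, 80.00).
triangular portion: A = ½·65·160 = 5200.00, centroid at (141.67, 53.33).
ΣA = 24400.00 in²
ΣAX̄ = (19200.00)(60.00) + (5200.00)(141.67) = 1888666.67 in³
ΣAȲ = (19200.00)(80.00) + (5200.00)(53.33) = 1813333.33 in³
X̄ = 1888666.67 / 24400.00 = 77.40 in
Ȳ = 1813333.33 / 24400.00 = 74.32 in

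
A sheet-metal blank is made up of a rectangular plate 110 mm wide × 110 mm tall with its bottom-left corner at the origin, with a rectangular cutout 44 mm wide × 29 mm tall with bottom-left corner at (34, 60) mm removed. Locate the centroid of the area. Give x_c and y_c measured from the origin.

plate: A = 110 × 110 = 12100.00, centroid at (55.00, 55.00).
hole: A = −(44 × 29) = -1276.00, centroid at (56.00, 74.50).
ΣA = 10824.00 mm²
ΣAx_c = (12100.00)(55.00) + (-1276.00)(56.00) = 594044.00 mm³
ΣAy_c = (12100.00)(55.00) + (-1276.00)(74.50) = 570438.00 mm³
x_c = 594044.00 / 10824.00 = 54.88 mm
y_c = 570438.00 / 10824.00 = 52.70 mm

x_c = 54.88 mm, y_c = 52.70 mm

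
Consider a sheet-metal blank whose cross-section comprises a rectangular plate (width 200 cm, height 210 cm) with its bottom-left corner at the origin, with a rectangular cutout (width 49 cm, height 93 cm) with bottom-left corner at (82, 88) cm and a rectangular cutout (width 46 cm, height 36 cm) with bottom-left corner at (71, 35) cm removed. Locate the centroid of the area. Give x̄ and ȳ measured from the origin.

x̄ = 99.45 cm, ȳ = 103.65 cm

Part | A | x̄ᵢ | ȳᵢ | A·x̄ᵢ | A·ȳᵢ
plate | 42000.00 | 100.00 | 105.00 | 4200000.00 | 4410000.00
hole 1 | -4557.00 | 106.50 | 134.50 | -485320.50 | -612916.50
hole 2 | -1656.00 | 94.00 | 53.00 | -155664.00 | -87768.00
Σ | 35787.00 |  |  | 3559015.50 | 3709315.50
x̄ = 3559015.50 / 35787.00 = 99.45 cm
ȳ = 3709315.50 / 35787.00 = 103.65 cm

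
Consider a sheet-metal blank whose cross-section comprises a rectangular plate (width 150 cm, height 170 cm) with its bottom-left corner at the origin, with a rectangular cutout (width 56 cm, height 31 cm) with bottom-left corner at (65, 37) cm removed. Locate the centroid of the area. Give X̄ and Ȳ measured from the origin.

plate: A = 150 × 170 = 25500.00, centroid at (75.00, 85.00).
hole: A = −(56 × 31) = -1736.00, centroid at (93.00, 52.50).
ΣA = 23764.00 cm², ΣAX̄ = 1751052.00 cm³, ΣAȲ = 2076360.00 cm³.
X̄ = 1751052.00/23764.00 = 73.69 cm; Ȳ = 2076360.00/23764.00 = 87.37 cm.

X̄ = 73.69 cm, Ȳ = 87.37 cm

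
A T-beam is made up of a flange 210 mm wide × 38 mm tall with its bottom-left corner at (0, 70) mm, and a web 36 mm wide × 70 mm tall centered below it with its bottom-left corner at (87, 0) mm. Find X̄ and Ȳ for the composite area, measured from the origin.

Part | A | x̄ᵢ | ȳᵢ | A·x̄ᵢ | A·ȳᵢ
web | 2520.00 | 105.00 | 35.00 | 264600.00 | 88200.00
flange | 7980.00 | 105.00 | 89.00 | 837900.00 | 710220.00
Σ | 10500.00 |  |  | 1102500.00 | 798420.00
X̄ = 1102500.00 / 10500.00 = 105.00 mm
Ȳ = 798420.00 / 10500.00 = 76.04 mm

X̄ = 105.00 mm, Ȳ = 76.04 mm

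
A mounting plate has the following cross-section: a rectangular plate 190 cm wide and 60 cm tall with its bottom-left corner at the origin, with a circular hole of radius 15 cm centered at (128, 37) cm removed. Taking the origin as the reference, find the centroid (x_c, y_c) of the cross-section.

x_c = 92.82 cm, y_c = 29.54 cm

plate: A = 190 × 60 = 11400.00, centroid at (95.00, 30.00).
hole: A = −π·15² = -706.86, centroid at (128.00, 37.00).
ΣA = 10693.14 cm², ΣAx_c = 992522.13 cm³, ΣAy_c = 315846.24 cm³.
x_c = 992522.13/10693.14 = 92.82 cm; y_c = 315846.24/10693.14 = 29.54 cm.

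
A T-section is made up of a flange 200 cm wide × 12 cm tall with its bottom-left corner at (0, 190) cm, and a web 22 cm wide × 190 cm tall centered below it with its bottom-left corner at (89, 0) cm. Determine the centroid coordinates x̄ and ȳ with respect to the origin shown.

web: A = 22 × 190 = 4180.00, centroid at (100.00, 95.00).
flange: A = 200 × 12 = 2400.00, centroid at (100.00, 196.00).
ΣA = 6580.00 cm², ΣAx̄ = 658000.00 cm³, ΣAȳ = 867500.00 cm³.
x̄ = 658000.00/6580.00 = 100.00 cm; ȳ = 867500.00/6580.00 = 131.84 cm.

x̄ = 100.00 cm, ȳ = 131.84 cm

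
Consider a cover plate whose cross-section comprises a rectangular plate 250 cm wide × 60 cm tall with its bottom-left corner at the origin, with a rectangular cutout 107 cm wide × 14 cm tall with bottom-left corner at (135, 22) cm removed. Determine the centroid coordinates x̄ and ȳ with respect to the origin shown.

x̄ = 117.95 cm, ȳ = 30.11 cm

Part | A | x̄ᵢ | ȳᵢ | A·x̄ᵢ | A·ȳᵢ
plate | 15000.00 | 125.00 | 30.00 | 1875000.00 | 450000.00
hole | -1498.00 | 188.50 | 29.00 | -282373.00 | -43442.00
Σ | 13502.00 |  |  | 1592627.00 | 406558.00
x̄ = 1592627.00 / 13502.00 = 117.95 cm
ȳ = 406558.00 / 13502.00 = 30.11 cm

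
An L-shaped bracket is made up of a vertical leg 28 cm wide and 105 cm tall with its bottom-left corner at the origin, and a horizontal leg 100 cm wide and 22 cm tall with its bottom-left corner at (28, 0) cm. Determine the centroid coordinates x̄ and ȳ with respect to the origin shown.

x̄ = 41.39 cm, ȳ = 34.74 cm

Part | A | x̄ᵢ | ȳᵢ | A·x̄ᵢ | A·ȳᵢ
vertical leg | 2940.00 | 14.00 | 52.50 | 41160.00 | 154350.00
horizontal leg | 2200.00 | 78.00 | 11.00 | 171600.00 | 24200.00
Σ | 5140.00 |  |  | 212760.00 | 178550.00
x̄ = 212760.00 / 5140.00 = 41.39 cm
ȳ = 178550.00 / 5140.00 = 34.74 cm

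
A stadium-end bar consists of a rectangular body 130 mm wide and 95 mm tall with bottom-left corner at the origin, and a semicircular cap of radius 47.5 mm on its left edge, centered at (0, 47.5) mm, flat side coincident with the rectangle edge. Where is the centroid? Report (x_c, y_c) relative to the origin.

x_c = 46.01 mm, y_c = 47.50 mm

rectangular body: A = 130 × 95 = 12350.00, centroid at (65.00, 47.50).
semicircular end: A = ½π·47.5² = 3544.11, centroid at (-20.16, 47.50).
ΣA = 15894.11 mm², ΣAx_c = 731302.08 mm³, ΣAy_c = 754970.19 mm³.
x_c = 731302.08/15894.11 = 46.01 mm; y_c = 754970.19/15894.11 = 47.50 mm.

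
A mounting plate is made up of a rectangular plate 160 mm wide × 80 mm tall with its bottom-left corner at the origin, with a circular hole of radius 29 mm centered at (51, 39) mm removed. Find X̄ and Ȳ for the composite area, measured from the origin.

X̄ = 87.54 mm, Ȳ = 40.26 mm

plate: A = 160 × 80 = 12800.00, centroid at (80.00, 40.00).
hole: A = −π·29² = -2642.08, centroid at (51.00, 39.00).
ΣA = 10157.92 mm², ΣAX̄ = 889253.95 mm³, ΣAȲ = 408958.90 mm³.
X̄ = 889253.95/10157.92 = 87.54 mm; Ȳ = 408958.90/10157.92 = 40.26 mm.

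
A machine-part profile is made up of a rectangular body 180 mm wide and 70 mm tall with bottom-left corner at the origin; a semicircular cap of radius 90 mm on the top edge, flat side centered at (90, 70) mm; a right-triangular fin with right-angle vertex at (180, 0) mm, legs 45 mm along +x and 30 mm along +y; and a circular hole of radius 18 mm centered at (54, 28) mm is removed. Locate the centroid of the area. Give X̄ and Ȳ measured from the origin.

rectangular body: A = 180 × 70 = 12600.00, centroid at (90.00, 35.00).
semicircular top: A = ½π·90² = 12723.45, centroid at (90.00, 108.20).
triangular fin: A = ½·45·30 = 675.00, centroid at (195.00, 10.00).
hole: A = −π·18² = -1017.88, centroid at (54.00, 28.00).
ΣA = 24980.57 mm²
ΣAX̄ = (12600.00)(90.00) + (12723.45)(90.00) + (675.00)(195.00) + (-1017.88)(54.00) = 2355770.22 mm³
ΣAȲ = (12600.00)(35.00) + (12723.45)(108.20) + (675.00)(10.00) + (-1017.88)(28.00) = 1795890.99 mm³
X̄ = 2355770.22 / 24980.57 = 94.30 mm
Ȳ = 1795890.99 / 24980.57 = 71.89 mm

X̄ = 94.30 mm, Ȳ = 71.89 mm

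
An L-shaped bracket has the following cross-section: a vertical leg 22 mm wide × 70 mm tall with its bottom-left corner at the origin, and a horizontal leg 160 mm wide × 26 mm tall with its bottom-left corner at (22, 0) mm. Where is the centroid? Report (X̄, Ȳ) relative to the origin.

vertical leg: A = 22 × 70 = 1540.00, centroid at (11.00, 35.00).
horizontal leg: A = 160 × 26 = 4160.00, centroid at (102.00, 13.00).
ΣA = 5700.00 mm², ΣAX̄ = 441260.00 mm³, ΣAȲ = 107980.00 mm³.
X̄ = 441260.00/5700.00 = 77.41 mm; Ȳ = 107980.00/5700.00 = 18.94 mm.

X̄ = 77.41 mm, Ȳ = 18.94 mm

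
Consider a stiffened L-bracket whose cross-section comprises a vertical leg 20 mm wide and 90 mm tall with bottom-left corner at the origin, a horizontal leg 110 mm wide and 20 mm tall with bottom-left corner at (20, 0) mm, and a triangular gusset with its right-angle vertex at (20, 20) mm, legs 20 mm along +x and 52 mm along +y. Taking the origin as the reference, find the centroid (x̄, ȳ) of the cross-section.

x̄ = 43.55 mm, ȳ = 27.08 mm

vertical leg: A = 20 × 90 = 1800.00, centroid at (10.00, 45.00).
horizontal leg: A = 110 × 20 = 2200.00, centroid at (75.00, 10.00).
gusset: A = ½·20·52 = 520.00, centroid at (26.67, 37.33).
ΣA = 4520.00 mm²
ΣAx̄ = (1800.00)(10.00) + (2200.00)(75.00) + (520.00)(26.67) = 196866.67 mm³
ΣAȳ = (1800.00)(45.00) + (2200.00)(10.00) + (520.00)(37.33) = 122413.33 mm³
x̄ = 196866.67 / 4520.00 = 43.55 mm
ȳ = 122413.33 / 4520.00 = 27.08 mm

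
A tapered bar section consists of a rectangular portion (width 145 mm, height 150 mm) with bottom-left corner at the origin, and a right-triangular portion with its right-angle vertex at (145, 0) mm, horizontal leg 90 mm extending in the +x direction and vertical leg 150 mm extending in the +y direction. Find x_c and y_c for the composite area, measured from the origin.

rectangular portion: A = 145 × 150 = 21750.00, centroid at (72.50, 75.00).
triangular portion: A = ½·90·150 = 6750.00, centroid at (175.00, 50.00).
ΣA = 28500.00 mm², ΣAx_c = 2758125.00 mm³, ΣAy_c = 1968750.00 mm³.
x_c = 2758125.00/28500.00 = 96.78 mm; y_c = 1968750.00/28500.00 = 69.08 mm.

x_c = 96.78 mm, y_c = 69.08 mm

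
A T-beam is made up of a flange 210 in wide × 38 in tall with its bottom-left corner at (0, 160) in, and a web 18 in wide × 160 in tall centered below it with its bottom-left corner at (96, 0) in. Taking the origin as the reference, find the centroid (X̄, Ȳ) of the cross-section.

web: A = 18 × 160 = 2880.00, centroid at (105.00, 80.00).
flange: A = 210 × 38 = 7980.00, centroid at (105.00, 179.00).
ΣA = 10860.00 in², ΣAX̄ = 1140300.00 in³, ΣAȲ = 1658820.00 in³.
X̄ = 1140300.00/10860.00 = 105.00 in; Ȳ = 1658820.00/10860.00 = 152.75 in.

X̄ = 105.00 in, Ȳ = 152.75 in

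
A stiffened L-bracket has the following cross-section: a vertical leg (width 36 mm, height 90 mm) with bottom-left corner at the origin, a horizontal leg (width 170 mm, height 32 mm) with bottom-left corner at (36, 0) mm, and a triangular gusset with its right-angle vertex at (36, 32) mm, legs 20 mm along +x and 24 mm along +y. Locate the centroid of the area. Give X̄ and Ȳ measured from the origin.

vertical leg: A = 36 × 90 = 3240.00, centroid at (18.00, 45.00).
horizontal leg: A = 170 × 32 = 5440.00, centroid at (121.00, 16.00).
gusset: A = ½·20·24 = 240.00, centroid at (42.67, 40.00).
ΣA = 8920.00 mm², ΣAX̄ = 726800.00 mm³, ΣAȲ = 242440.00 mm³.
X̄ = 726800.00/8920.00 = 81.48 mm; Ȳ = 242440.00/8920.00 = 27.18 mm.

X̄ = 81.48 mm, Ȳ = 27.18 mm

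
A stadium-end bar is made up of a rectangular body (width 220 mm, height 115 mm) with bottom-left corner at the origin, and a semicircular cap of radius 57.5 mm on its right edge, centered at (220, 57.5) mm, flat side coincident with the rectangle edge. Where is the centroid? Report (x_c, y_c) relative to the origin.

x_c = 132.89 mm, y_c = 57.50 mm

Part | A | x̄ᵢ | ȳᵢ | A·x̄ᵢ | A·ȳᵢ
rectangular body | 25300.00 | 110.00 | 57.50 | 2783000.00 | 1454750.00
semicircular end | 5193.45 | 244.40 | 57.50 | 1269297.56 | 298623.11
Σ | 30493.45 |  |  | 4052297.56 | 1753373.11
x_c = 4052297.56 / 30493.45 = 132.89 mm
y_c = 1753373.11 / 30493.45 = 57.50 mm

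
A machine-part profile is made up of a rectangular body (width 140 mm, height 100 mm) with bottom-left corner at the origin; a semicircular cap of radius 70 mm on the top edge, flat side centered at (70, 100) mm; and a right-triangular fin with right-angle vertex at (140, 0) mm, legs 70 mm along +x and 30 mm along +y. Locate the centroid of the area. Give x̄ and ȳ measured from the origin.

rectangular body: A = 140 × 100 = 14000.00, centroid at (70.00, 50.00).
semicircular top: A = ½π·70² = 7696.90, centroid at (70.00, 129.71).
triangular fin: A = ½·70·30 = 1050.00, centroid at (163.33, 10.00).
ΣA = 22746.90 mm²
ΣAx̄ = (14000.00)(70.00) + (7696.90)(70.00) + (1050.00)(163.33) = 1690283.14 mm³
ΣAȳ = (14000.00)(50.00) + (7696.90)(129.71) + (1050.00)(10.00) = 1708856.87 mm³
x̄ = 1690283.14 / 22746.90 = 74.31 mm
ȳ = 1708856.87 / 22746.90 = 75.12 mm

x̄ = 74.31 mm, ȳ = 75.12 mm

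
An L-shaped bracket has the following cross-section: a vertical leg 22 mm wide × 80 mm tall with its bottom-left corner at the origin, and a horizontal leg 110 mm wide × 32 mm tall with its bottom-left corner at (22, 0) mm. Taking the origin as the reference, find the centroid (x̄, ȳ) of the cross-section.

Part | A | x̄ᵢ | ȳᵢ | A·x̄ᵢ | A·ȳᵢ
vertical leg | 1760.00 | 11.00 | 40.00 | 19360.00 | 70400.00
horizontal leg | 3520.00 | 77.00 | 16.00 | 271040.00 | 56320.00
Σ | 5280.00 |  |  | 290400.00 | 126720.00
x̄ = 290400.00 / 5280.00 = 55.00 mm
ȳ = 126720.00 / 5280.00 = 24.00 mm

x̄ = 55.00 mm, ȳ = 24.00 mm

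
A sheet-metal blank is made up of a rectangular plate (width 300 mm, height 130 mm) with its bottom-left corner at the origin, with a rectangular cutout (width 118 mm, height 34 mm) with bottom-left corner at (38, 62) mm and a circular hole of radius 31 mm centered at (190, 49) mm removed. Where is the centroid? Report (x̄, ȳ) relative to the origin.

plate: A = 300 × 130 = 39000.00, centroid at (150.00, 65.00).
hole 1: A = −(118 × 34) = -4012.00, centroid at (97.00, 79.00).
hole 2: A = −π·31² = -3019.07, centroid at (190.00, 49.00).
ΣA = 31968.93 mm², ΣAx̄ = 4887212.60 mm³, ΣAȳ = 2070117.54 mm³.
x̄ = 4887212.60/31968.93 = 152.87 mm; ȳ = 2070117.54/31968.93 = 64.75 mm.

x̄ = 152.87 mm, ȳ = 64.75 mm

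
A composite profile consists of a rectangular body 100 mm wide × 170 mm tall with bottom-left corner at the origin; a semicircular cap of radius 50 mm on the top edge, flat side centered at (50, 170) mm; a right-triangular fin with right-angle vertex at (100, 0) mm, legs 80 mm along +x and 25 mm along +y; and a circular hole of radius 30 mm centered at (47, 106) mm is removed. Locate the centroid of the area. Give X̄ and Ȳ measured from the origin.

X̄ = 54.46 mm, Ȳ = 99.72 mm

Part | A | x̄ᵢ | ȳᵢ | A·x̄ᵢ | A·ȳᵢ
rectangular body | 17000.00 | 50.00 | 85.00 | 850000.00 | 1445000.00
semicircular top | 3926.99 | 50.00 | 191.22 | 196349.54 | 750921.77
triangular fin | 1000.00 | 126.67 | 8.33 | 126666.67 | 8333.33
hole | -2827.43 | 47.00 | 106.00 | -132889.37 | -299707.94
Σ | 19099.56 |  |  | 1040126.84 | 1904547.17
X̄ = 1040126.84 / 19099.56 = 54.46 mm
Ȳ = 1904547.17 / 19099.56 = 99.72 mm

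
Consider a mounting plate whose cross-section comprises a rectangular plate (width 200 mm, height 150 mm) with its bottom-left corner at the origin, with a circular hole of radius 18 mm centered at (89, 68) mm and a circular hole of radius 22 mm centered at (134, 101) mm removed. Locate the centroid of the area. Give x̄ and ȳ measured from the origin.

x̄ = 98.53 mm, ȳ = 73.82 mm

Part | A | x̄ᵢ | ȳᵢ | A·x̄ᵢ | A·ȳᵢ
plate | 30000.00 | 100.00 | 75.00 | 3000000.00 | 2250000.00
hole 1 | -1017.88 | 89.00 | 68.00 | -90590.97 | -69215.57
hole 2 | -1520.53 | 134.00 | 101.00 | -203751.13 | -153573.62
Σ | 27461.59 |  |  | 2705657.90 | 2027210.82
x̄ = 2705657.90 / 27461.59 = 98.53 mm
ȳ = 2027210.82 / 27461.59 = 73.82 mm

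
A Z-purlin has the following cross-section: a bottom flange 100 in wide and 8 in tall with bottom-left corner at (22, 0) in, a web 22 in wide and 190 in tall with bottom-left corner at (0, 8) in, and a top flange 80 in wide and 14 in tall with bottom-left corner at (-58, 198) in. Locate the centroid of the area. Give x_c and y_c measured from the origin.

x_c = 13.68 in, y_c = 108.74 in

bottom flange: A = 100 × 8 = 800.00, centroid at (72.00, 4.00).
web: A = 22 × 190 = 4180.00, centroid at (11.00, 103.00).
top flange: A = 80 × 14 = 1120.00, centroid at (-18.00, 205.00).
ΣA = 6100.00 in²
ΣAx_c = (800.00)(72.00) + (4180.00)(11.00) + (1120.00)(-18.00) = 83420.00 in³
ΣAy_c = (800.00)(4.00) + (4180.00)(103.00) + (1120.00)(205.00) = 663340.00 in³
x_c = 83420.00 / 6100.00 = 13.68 in
y_c = 663340.00 / 6100.00 = 108.74 in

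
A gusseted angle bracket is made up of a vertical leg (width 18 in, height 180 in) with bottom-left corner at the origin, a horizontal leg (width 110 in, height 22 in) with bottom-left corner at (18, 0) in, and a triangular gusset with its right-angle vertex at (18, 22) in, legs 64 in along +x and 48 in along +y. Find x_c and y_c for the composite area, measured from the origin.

vertical leg: A = 18 × 180 = 3240.00, centroid at (9.00, 90.00).
horizontal leg: A = 110 × 22 = 2420.00, centroid at (73.00, 11.00).
gusset: A = ½·64·48 = 1536.00, centroid at (39.33, 38.00).
ΣA = 7196.00 in²
ΣAx_c = (3240.00)(9.00) + (2420.00)(73.00) + (1536.00)(39.33) = 266236.00 in³
ΣAy_c = (3240.00)(90.00) + (2420.00)(11.00) + (1536.00)(38.00) = 376588.00 in³
x_c = 266236.00 / 7196.00 = 37.00 in
y_c = 376588.00 / 7196.00 = 52.33 in

x_c = 37.00 in, y_c = 52.33 in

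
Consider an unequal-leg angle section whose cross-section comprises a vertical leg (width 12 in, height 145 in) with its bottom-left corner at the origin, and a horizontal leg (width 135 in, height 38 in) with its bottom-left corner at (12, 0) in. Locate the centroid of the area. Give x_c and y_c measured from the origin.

x_c = 60.88 in, y_c = 32.55 in

vertical leg: A = 12 × 145 = 1740.00, centroid at (6.00, 72.50).
horizontal leg: A = 135 × 38 = 5130.00, centroid at (79.50, 19.00).
ΣA = 6870.00 in²
ΣAx_c = (1740.00)(6.00) + (5130.00)(79.50) = 418275.00 in³
ΣAy_c = (1740.00)(72.50) + (5130.00)(19.00) = 223620.00 in³
x_c = 418275.00 / 6870.00 = 60.88 in
y_c = 223620.00 / 6870.00 = 32.55 in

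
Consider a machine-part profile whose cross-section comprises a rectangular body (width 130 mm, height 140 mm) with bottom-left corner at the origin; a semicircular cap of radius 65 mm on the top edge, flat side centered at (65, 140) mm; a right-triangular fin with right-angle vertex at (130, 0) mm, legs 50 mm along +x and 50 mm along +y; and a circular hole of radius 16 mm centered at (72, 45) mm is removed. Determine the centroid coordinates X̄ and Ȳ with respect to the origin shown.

rectangular body: A = 130 × 140 = 18200.00, centroid at (65.00, 70.00).
semicircular top: A = ½π·65² = 6636.61, centroid at (65.00, 167.59).
triangular fin: A = ½·50·50 = 1250.00, centroid at (146.67, 16.67).
hole: A = −π·16² = -804.25, centroid at (72.00, 45.00).
ΣA = 25282.37 mm², ΣAX̄ = 1739807.44 mm³, ΣAȲ = 2370851.55 mm³.
X̄ = 1739807.44/25282.37 = 68.82 mm; Ȳ = 2370851.55/25282.37 = 93.77 mm.

X̄ = 68.82 mm, Ȳ = 93.77 mm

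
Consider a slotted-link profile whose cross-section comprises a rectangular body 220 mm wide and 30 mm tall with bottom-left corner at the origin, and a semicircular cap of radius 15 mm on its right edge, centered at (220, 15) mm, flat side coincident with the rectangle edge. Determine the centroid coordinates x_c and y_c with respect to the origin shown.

x_c = 115.91 mm, y_c = 15.00 mm

rectangular body: A = 220 × 30 = 6600.00, centroid at (110.00, 15.00).
semicircular end: A = ½π·15² = 353.43, centroid at (226.37, 15.00).
ΣA = 6953.43 mm²
ΣAx_c = (6600.00)(110.00) + (353.43)(226.37) = 806004.42 mm³
ΣAy_c = (6600.00)(15.00) + (353.43)(15.00) = 104301.44 mm³
x_c = 806004.42 / 6953.43 = 115.91 mm
y_c = 104301.44 / 6953.43 = 15.00 mm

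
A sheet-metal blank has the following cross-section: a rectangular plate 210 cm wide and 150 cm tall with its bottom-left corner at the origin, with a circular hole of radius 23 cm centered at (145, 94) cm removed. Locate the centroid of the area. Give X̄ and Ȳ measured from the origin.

plate: A = 210 × 150 = 31500.00, centroid at (105.00, 75.00).
hole: A = −π·23² = -1661.90, centroid at (145.00, 94.00).
ΣA = 29838.10 cm²
ΣAX̄ = (31500.00)(105.00) + (-1661.90)(145.00) = 3066524.14 cm³
ΣAȲ = (31500.00)(75.00) + (-1661.90)(94.00) = 2206281.16 cm³
X̄ = 3066524.14 / 29838.10 = 102.77 cm
Ȳ = 2206281.16 / 29838.10 = 73.94 cm

X̄ = 102.77 cm, Ȳ = 73.94 cm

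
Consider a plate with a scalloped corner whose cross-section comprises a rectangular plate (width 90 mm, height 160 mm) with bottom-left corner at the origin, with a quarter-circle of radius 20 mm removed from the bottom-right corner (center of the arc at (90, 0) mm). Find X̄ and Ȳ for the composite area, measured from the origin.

plate: A = 90 × 160 = 14400.00, centroid at (45.00, 80.00).
removed quarter-circle: A = −¼π·20² = -314.16, centroid at (81.51, 8.49).
ΣA = 14085.84 mm²
ΣAX̄ = (14400.00)(45.00) + (-314.16)(81.51) = 622392.33 mm³
ΣAȲ = (14400.00)(80.00) + (-314.16)(8.49) = 1149333.33 mm³
X̄ = 622392.33 / 14085.84 = 44.19 mm
Ȳ = 1149333.33 / 14085.84 = 81.59 mm

X̄ = 44.19 mm, Ȳ = 81.59 mm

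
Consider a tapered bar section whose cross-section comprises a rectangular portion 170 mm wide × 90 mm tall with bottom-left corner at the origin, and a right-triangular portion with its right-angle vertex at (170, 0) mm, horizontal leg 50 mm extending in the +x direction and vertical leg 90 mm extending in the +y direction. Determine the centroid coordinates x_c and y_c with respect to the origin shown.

x_c = 98.03 mm, y_c = 43.08 mm

Part | A | x̄ᵢ | ȳᵢ | A·x̄ᵢ | A·ȳᵢ
rectangular portion | 15300.00 | 85.00 | 45.00 | 1300500.00 | 688500.00
triangular portion | 2250.00 | 186.67 | 30.00 | 420000.00 | 67500.00
Σ | 17550.00 |  |  | 1720500.00 | 756000.00
x_c = 1720500.00 / 17550.00 = 98.03 mm
y_c = 756000.00 / 17550.00 = 43.08 mm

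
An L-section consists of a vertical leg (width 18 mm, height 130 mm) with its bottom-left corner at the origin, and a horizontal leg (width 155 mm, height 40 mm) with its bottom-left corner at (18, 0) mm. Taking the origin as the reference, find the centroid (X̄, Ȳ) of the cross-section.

Part | A | x̄ᵢ | ȳᵢ | A·x̄ᵢ | A·ȳᵢ
vertical leg | 2340.00 | 9.00 | 65.00 | 21060.00 | 152100.00
horizontal leg | 6200.00 | 95.50 | 20.00 | 592100.00 | 124000.00
Σ | 8540.00 |  |  | 613160.00 | 276100.00
X̄ = 613160.00 / 8540.00 = 71.80 mm
Ȳ = 276100.00 / 8540.00 = 32.33 mm

X̄ = 71.80 mm, Ȳ = 32.33 mm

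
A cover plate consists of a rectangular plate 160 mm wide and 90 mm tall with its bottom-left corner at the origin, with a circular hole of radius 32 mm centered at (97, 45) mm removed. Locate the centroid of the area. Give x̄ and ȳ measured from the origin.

x̄ = 75.11 mm, ȳ = 45.00 mm

plate: A = 160 × 90 = 14400.00, centroid at (80.00, 45.00).
hole: A = −π·32² = -3216.99, centroid at (97.00, 45.00).
ΣA = 11183.01 mm², ΣAx̄ = 839951.88 mm³, ΣAȳ = 503235.41 mm³.
x̄ = 839951.88/11183.01 = 75.11 mm; ȳ = 503235.41/11183.01 = 45.00 mm.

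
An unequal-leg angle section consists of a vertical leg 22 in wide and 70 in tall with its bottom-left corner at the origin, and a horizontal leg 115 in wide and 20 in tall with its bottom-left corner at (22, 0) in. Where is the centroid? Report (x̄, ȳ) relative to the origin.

x̄ = 52.03 in, ȳ = 20.03 in

vertical leg: A = 22 × 70 = 1540.00, centroid at (11.00, 35.00).
horizontal leg: A = 115 × 20 = 2300.00, centroid at (79.50, 10.00).
ΣA = 3840.00 in²
ΣAx̄ = (1540.00)(11.00) + (2300.00)(79.50) = 199790.00 in³
ΣAȳ = (1540.00)(35.00) + (2300.00)(10.00) = 76900.00 in³
x̄ = 199790.00 / 3840.00 = 52.03 in
ȳ = 76900.00 / 3840.00 = 20.03 in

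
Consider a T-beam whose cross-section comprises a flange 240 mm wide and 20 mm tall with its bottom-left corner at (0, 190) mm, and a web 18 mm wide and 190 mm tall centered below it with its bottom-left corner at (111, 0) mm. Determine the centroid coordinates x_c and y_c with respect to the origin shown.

x_c = 120.00 mm, y_c = 156.31 mm

Part | A | x̄ᵢ | ȳᵢ | A·x̄ᵢ | A·ȳᵢ
web | 3420.00 | 120.00 | 95.00 | 410400.00 | 324900.00
flange | 4800.00 | 120.00 | 200.00 | 576000.00 | 960000.00
Σ | 8220.00 |  |  | 986400.00 | 1284900.00
x_c = 986400.00 / 8220.00 = 120.00 mm
y_c = 1284900.00 / 8220.00 = 156.31 mm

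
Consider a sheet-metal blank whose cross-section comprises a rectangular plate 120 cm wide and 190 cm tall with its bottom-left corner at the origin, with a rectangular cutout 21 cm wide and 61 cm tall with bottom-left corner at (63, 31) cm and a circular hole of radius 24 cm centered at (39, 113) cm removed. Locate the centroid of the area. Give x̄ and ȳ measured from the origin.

Part | A | x̄ᵢ | ȳᵢ | A·x̄ᵢ | A·ȳᵢ
plate | 22800.00 | 60.00 | 95.00 | 1368000.00 | 2166000.00
hole 1 | -1281.00 | 73.50 | 61.50 | -94153.50 | -78781.50
hole 2 | -1809.56 | 39.00 | 113.00 | -70572.74 | -204479.98
Σ | 19709.44 |  |  | 1203273.76 | 1882738.52
x̄ = 1203273.76 / 19709.44 = 61.05 cm
ȳ = 1882738.52 / 19709.44 = 95.52 cm

x̄ = 61.05 cm, ȳ = 95.52 cm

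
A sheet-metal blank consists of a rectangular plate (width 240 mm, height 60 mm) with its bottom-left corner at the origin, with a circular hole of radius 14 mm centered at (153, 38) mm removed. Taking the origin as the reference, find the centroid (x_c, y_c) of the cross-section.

plate: A = 240 × 60 = 14400.00, centroid at (120.00, 30.00).
hole: A = −π·14² = -615.75, centroid at (153.00, 38.00).
ΣA = 13784.25 mm²
ΣAx_c = (14400.00)(120.00) + (-615.75)(153.00) = 1633789.92 mm³
ΣAy_c = (14400.00)(30.00) + (-615.75)(38.00) = 408601.42 mm³
x_c = 1633789.92 / 13784.25 = 118.53 mm
y_c = 408601.42 / 13784.25 = 29.64 mm

x_c = 118.53 mm, y_c = 29.64 mm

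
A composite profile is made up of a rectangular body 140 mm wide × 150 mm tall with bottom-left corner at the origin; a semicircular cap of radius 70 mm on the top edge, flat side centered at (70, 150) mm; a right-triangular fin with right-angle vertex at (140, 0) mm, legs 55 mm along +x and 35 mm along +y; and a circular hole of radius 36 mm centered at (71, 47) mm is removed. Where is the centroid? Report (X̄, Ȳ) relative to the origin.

rectangular body: A = 140 × 150 = 21000.00, centroid at (70.00, 75.00).
semicircular top: A = ½π·70² = 7696.90, centroid at (70.00, 179.71).
triangular fin: A = ½·55·35 = 962.50, centroid at (158.33, 11.67).
hole: A = −π·36² = -4071.50, centroid at (71.00, 47.00).
ΣA = 25587.90 mm², ΣAX̄ = 1872102.18 mm³, ΣAȲ = 2778070.44 mm³.
X̄ = 1872102.18/25587.90 = 73.16 mm; Ȳ = 2778070.44/25587.90 = 108.57 mm.

X̄ = 73.16 mm, Ȳ = 108.57 mm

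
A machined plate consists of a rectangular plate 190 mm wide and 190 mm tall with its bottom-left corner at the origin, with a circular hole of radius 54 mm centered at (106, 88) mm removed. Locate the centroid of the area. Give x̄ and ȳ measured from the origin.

x̄ = 91.26 mm, ȳ = 97.38 mm

plate: A = 190 × 190 = 36100.00, centroid at (95.00, 95.00).
hole: A = −π·54² = -9160.88, centroid at (106.00, 88.00).
ΣA = 26939.12 mm², ΣAx̄ = 2458446.28 mm³, ΣAȳ = 2623342.19 mm³.
x̄ = 2458446.28/26939.12 = 91.26 mm; ȳ = 2623342.19/26939.12 = 97.38 mm.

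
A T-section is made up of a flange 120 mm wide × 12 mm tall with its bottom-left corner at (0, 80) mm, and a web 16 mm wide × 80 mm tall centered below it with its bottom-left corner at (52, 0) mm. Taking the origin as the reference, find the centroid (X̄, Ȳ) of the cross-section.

X̄ = 60.00 mm, Ȳ = 64.35 mm

web: A = 16 × 80 = 1280.00, centroid at (60.00, 40.00).
flange: A = 120 × 12 = 1440.00, centroid at (60.00, 86.00).
ΣA = 2720.00 mm²
ΣAX̄ = (1280.00)(60.00) + (1440.00)(60.00) = 163200.00 mm³
ΣAȲ = (1280.00)(40.00) + (1440.00)(86.00) = 175040.00 mm³
X̄ = 163200.00 / 2720.00 = 60.00 mm
Ȳ = 175040.00 / 2720.00 = 64.35 mm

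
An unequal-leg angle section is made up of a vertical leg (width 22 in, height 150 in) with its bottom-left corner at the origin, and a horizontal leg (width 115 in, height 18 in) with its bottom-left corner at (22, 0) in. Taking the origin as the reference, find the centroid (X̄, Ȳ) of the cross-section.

X̄ = 37.41 in, Ȳ = 49.56 in

vertical leg: A = 22 × 150 = 3300.00, centroid at (11.00, 75.00).
horizontal leg: A = 115 × 18 = 2070.00, centroid at (79.50, 9.00).
ΣA = 5370.00 in², ΣAX̄ = 200865.00 in³, ΣAȲ = 266130.00 in³.
X̄ = 200865.00/5370.00 = 37.41 in; Ȳ = 266130.00/5370.00 = 49.56 in.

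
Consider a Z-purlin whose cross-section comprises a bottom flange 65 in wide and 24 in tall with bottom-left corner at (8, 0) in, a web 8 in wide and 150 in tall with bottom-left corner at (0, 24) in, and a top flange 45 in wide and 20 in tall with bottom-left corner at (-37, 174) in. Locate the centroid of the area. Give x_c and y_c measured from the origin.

bottom flange: A = 65 × 24 = 1560.00, centroid at (40.50, 12.00).
web: A = 8 × 150 = 1200.00, centroid at (4.00, 99.00).
top flange: A = 45 × 20 = 900.00, centroid at (-14.50, 184.00).
ΣA = 3660.00 in²
ΣAx_c = (1560.00)(40.50) + (1200.00)(4.00) + (900.00)(-14.50) = 54930.00 in³
ΣAy_c = (1560.00)(12.00) + (1200.00)(99.00) + (900.00)(184.00) = 303120.00 in³
x_c = 54930.00 / 3660.00 = 15.01 in
y_c = 303120.00 / 3660.00 = 82.82 in

x_c = 15.01 in, y_c = 82.82 in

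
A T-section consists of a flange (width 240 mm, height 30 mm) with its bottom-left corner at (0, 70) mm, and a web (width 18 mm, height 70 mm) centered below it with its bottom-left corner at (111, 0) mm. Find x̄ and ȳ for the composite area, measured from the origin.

x̄ = 120.00 mm, ȳ = 77.55 mm

web: A = 18 × 70 = 1260.00, centroid at (120.00, 35.00).
flange: A = 240 × 30 = 7200.00, centroid at (120.00, 85.00).
ΣA = 8460.00 mm²
ΣAx̄ = (1260.00)(120.00) + (7200.00)(120.00) = 1015200.00 mm³
ΣAȳ = (1260.00)(35.00) + (7200.00)(85.00) = 656100.00 mm³
x̄ = 1015200.00 / 8460.00 = 120.00 mm
ȳ = 656100.00 / 8460.00 = 77.55 mm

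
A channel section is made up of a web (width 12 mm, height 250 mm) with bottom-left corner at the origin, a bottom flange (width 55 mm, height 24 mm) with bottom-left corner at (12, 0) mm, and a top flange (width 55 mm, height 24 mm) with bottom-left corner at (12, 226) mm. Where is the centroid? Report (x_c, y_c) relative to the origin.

x_c = 21.68 mm, y_c = 125.00 mm

web: A = 12 × 250 = 3000.00, centroid at (6.00, 125.00).
bottom flange: A = 55 × 24 = 1320.00, centroid at (39.50, 12.00).
top flange: A = 55 × 24 = 1320.00, centroid at (39.50, 238.00).
ΣA = 5640.00 mm², ΣAx_c = 122280.00 mm³, ΣAy_c = 705000.00 mm³.
x_c = 122280.00/5640.00 = 21.68 mm; y_c = 705000.00/5640.00 = 125.00 mm.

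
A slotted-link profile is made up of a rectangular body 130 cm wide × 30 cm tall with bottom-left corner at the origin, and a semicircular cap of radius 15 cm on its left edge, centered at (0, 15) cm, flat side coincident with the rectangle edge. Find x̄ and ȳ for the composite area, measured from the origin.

x̄ = 59.07 cm, ȳ = 15.00 cm

rectangular body: A = 130 × 30 = 3900.00, centroid at (65.00, 15.00).
semicircular end: A = ½π·15² = 353.43, centroid at (-6.37, 15.00).
ΣA = 4253.43 cm²
ΣAx̄ = (3900.00)(65.00) + (353.43)(-6.37) = 251250.00 cm³
ΣAȳ = (3900.00)(15.00) + (353.43)(15.00) = 63801.44 cm³
x̄ = 251250.00 / 4253.43 = 59.07 cm
ȳ = 63801.44 / 4253.43 = 15.00 cm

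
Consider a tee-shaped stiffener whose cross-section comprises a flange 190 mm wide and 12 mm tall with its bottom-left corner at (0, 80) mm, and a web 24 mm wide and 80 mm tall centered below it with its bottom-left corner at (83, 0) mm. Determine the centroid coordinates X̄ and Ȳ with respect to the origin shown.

Part | A | x̄ᵢ | ȳᵢ | A·x̄ᵢ | A·ȳᵢ
web | 1920.00 | 95.00 | 40.00 | 182400.00 | 76800.00
flange | 2280.00 | 95.00 | 86.00 | 216600.00 | 196080.00
Σ | 4200.00 |  |  | 399000.00 | 272880.00
X̄ = 399000.00 / 4200.00 = 95.00 mm
Ȳ = 272880.00 / 4200.00 = 64.97 mm

X̄ = 95.00 mm, Ȳ = 64.97 mm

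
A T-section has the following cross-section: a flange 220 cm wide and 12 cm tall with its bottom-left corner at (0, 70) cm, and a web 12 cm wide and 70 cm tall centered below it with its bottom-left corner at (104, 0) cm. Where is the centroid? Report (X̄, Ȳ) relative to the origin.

web: A = 12 × 70 = 840.00, centroid at (110.00, 35.00).
flange: A = 220 × 12 = 2640.00, centroid at (110.00, 76.00).
ΣA = 3480.00 cm², ΣAX̄ = 382800.00 cm³, ΣAȲ = 230040.00 cm³.
X̄ = 382800.00/3480.00 = 110.00 cm; Ȳ = 230040.00/3480.00 = 66.10 cm.

X̄ = 110.00 cm, Ȳ = 66.10 cm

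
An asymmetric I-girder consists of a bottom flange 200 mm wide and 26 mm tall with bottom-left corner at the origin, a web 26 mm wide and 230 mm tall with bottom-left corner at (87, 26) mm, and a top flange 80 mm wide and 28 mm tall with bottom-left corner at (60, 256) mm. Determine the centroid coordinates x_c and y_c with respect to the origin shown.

x_c = 100.00 mm, y_c = 112.93 mm

bottom flange: A = 200 × 26 = 5200.00, centroid at (100.00, 13.00).
web: A = 26 × 230 = 5980.00, centroid at (100.00, 141.00).
top flange: A = 80 × 28 = 2240.00, centroid at (100.00, 270.00).
ΣA = 13420.00 mm², ΣAx_c = 1342000.00 mm³, ΣAy_c = 1515580.00 mm³.
x_c = 1342000.00/13420.00 = 100.00 mm; y_c = 1515580.00/13420.00 = 112.93 mm.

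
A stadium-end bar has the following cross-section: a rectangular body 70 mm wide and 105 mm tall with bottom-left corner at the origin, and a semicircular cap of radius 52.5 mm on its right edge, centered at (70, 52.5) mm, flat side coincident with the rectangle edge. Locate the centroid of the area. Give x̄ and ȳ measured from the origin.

x̄ = 56.23 mm, ȳ = 52.50 mm

rectangular body: A = 70 × 105 = 7350.00, centroid at (35.00, 52.50).
semicircular end: A = ½π·52.5² = 4329.51, centroid at (92.28, 52.50).
ΣA = 11679.51 mm², ΣAx̄ = 656784.27 mm³, ΣAȳ = 613174.14 mm³.
x̄ = 656784.27/11679.51 = 56.23 mm; ȳ = 613174.14/11679.51 = 52.50 mm.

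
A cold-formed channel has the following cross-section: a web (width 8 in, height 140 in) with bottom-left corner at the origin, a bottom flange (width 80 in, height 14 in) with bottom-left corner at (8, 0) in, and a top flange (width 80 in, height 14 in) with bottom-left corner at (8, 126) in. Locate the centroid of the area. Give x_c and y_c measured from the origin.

x_c = 33.33 in, y_c = 70.00 in

web: A = 8 × 140 = 1120.00, centroid at (4.00, 70.00).
bottom flange: A = 80 × 14 = 1120.00, centroid at (48.00, 7.00).
top flange: A = 80 × 14 = 1120.00, centroid at (48.00, 133.00).
ΣA = 3360.00 in²
ΣAx_c = (1120.00)(4.00) + (1120.00)(48.00) + (1120.00)(48.00) = 112000.00 in³
ΣAy_c = (1120.00)(70.00) + (1120.00)(7.00) + (1120.00)(133.00) = 235200.00 in³
x_c = 112000.00 / 3360.00 = 33.33 in
y_c = 235200.00 / 3360.00 = 70.00 in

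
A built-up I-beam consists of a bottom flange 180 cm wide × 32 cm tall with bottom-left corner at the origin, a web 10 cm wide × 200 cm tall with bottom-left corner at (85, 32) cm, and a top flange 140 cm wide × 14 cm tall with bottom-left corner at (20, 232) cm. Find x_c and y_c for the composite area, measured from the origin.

Part | A | x̄ᵢ | ȳᵢ | A·x̄ᵢ | A·ȳᵢ
bottom flange | 5760.00 | 90.00 | 16.00 | 518400.00 | 92160.00
web | 2000.00 | 90.00 | 132.00 | 180000.00 | 264000.00
top flange | 1960.00 | 90.00 | 239.00 | 176400.00 | 468440.00
Σ | 9720.00 |  |  | 874800.00 | 824600.00
x_c = 874800.00 / 9720.00 = 90.00 cm
y_c = 824600.00 / 9720.00 = 84.84 cm

x_c = 90.00 cm, y_c = 84.84 cm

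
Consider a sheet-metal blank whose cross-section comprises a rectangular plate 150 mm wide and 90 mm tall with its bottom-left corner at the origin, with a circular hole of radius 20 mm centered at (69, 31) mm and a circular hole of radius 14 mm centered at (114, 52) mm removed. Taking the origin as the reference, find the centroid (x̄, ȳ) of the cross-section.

x̄ = 73.58 mm, ȳ = 46.14 mm

plate: A = 150 × 90 = 13500.00, centroid at (75.00, 45.00).
hole 1: A = −π·20² = -1256.64, centroid at (69.00, 31.00).
hole 2: A = −π·14² = -615.75, centroid at (114.00, 52.00).
ΣA = 11627.61 mm²
ΣAx̄ = (13500.00)(75.00) + (-1256.64)(69.00) + (-615.75)(114.00) = 855596.30 mm³
ΣAȳ = (13500.00)(45.00) + (-1256.64)(31.00) + (-615.75)(52.00) = 536525.14 mm³
x̄ = 855596.30 / 11627.61 = 73.58 mm
ȳ = 536525.14 / 11627.61 = 46.14 mm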